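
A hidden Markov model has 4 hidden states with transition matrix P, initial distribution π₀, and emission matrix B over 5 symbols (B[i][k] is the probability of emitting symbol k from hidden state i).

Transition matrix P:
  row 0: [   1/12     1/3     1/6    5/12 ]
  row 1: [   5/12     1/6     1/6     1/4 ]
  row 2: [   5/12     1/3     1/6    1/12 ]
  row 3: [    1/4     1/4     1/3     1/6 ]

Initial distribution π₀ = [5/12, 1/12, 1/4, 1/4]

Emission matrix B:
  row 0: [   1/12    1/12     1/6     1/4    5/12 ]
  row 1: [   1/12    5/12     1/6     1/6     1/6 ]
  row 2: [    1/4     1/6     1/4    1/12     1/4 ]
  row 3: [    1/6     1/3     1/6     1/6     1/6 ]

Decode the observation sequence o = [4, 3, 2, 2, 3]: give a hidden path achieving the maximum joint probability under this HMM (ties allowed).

t=0: δ = [1.736e-01, 1.389e-02, 6.250e-02, 4.167e-02]  (obs o_0=4)
t=1: δ = [6.510e-03, 9.645e-03, 2.411e-03, 1.206e-02]  ψ = [2, 0, 0, 0]  (obs o_1=3)
t=2: δ = [6.698e-04, 5.023e-04, 1.005e-03, 4.521e-04]  ψ = [1, 3, 3, 0]  (obs o_2=2)
t=3: δ = [6.977e-05, 5.582e-05, 4.186e-05, 4.651e-05]  ψ = [2, 2, 2, 0]  (obs o_3=2)
t=4: δ = [5.814e-06, 3.876e-06, 1.292e-06, 4.845e-06]  ψ = [1, 0, 3, 0]  (obs o_4=3)
backtrack: best end state = 0; path = [0, 3, 2, 1, 0]

path = [0, 3, 2, 1, 0]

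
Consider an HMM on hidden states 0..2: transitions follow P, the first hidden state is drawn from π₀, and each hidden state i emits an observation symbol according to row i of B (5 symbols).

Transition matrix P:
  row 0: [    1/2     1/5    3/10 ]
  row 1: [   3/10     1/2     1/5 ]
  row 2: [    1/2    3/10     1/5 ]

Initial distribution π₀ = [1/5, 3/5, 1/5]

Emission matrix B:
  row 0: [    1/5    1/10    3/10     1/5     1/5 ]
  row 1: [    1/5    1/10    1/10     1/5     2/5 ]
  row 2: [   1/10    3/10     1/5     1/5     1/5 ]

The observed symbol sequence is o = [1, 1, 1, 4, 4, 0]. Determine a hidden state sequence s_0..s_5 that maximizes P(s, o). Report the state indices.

t=0: δ = [2.000e-02, 6.000e-02, 6.000e-02]  (obs o_0=1)
t=1: δ = [3.000e-03, 3.000e-03, 3.600e-03]  ψ = [2, 1, 1]  (obs o_1=1)
t=2: δ = [1.800e-04, 1.500e-04, 2.700e-04]  ψ = [2, 1, 0]  (obs o_2=1)
t=3: δ = [2.700e-05, 3.240e-05, 1.080e-05]  ψ = [2, 2, 0]  (obs o_3=4)
t=4: δ = [2.700e-06, 6.480e-06, 1.620e-06]  ψ = [0, 1, 0]  (obs o_4=4)
t=5: δ = [3.888e-07, 6.480e-07, 1.296e-07]  ψ = [1, 1, 1]  (obs o_5=0)
backtrack: best end state = 1; path = [2, 0, 2, 1, 1, 1]

path = [2, 0, 2, 1, 1, 1]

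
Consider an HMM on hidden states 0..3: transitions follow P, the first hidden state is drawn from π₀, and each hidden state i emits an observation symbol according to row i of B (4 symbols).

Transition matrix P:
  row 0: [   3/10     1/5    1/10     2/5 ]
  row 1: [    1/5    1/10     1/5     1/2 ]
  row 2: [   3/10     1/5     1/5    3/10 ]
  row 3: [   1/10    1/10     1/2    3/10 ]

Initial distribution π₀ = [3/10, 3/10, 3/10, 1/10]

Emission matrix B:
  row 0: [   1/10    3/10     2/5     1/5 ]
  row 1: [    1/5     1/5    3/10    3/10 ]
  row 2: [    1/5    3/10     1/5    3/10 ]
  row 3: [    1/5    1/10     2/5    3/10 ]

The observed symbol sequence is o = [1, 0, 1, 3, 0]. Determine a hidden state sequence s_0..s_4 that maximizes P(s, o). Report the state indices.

path = [0, 3, 2, 3, 2]

t=0: δ = [9.000e-02, 6.000e-02, 9.000e-02, 1.000e-02]  (obs o_0=1)
t=1: δ = [2.700e-03, 3.600e-03, 3.600e-03, 7.200e-03]  ψ = [0, 0, 2, 0]  (obs o_1=0)
t=2: δ = [3.240e-04, 1.440e-04, 1.080e-03, 2.160e-04]  ψ = [2, 2, 3, 3]  (obs o_2=1)
t=3: δ = [6.480e-05, 6.480e-05, 6.480e-05, 9.720e-05]  ψ = [2, 2, 2, 2]  (obs o_3=3)
t=4: δ = [1.944e-06, 2.592e-06, 9.720e-06, 6.480e-06]  ψ = [0, 0, 3, 1]  (obs o_4=0)
backtrack: best end state = 2; path = [0, 3, 2, 3, 2]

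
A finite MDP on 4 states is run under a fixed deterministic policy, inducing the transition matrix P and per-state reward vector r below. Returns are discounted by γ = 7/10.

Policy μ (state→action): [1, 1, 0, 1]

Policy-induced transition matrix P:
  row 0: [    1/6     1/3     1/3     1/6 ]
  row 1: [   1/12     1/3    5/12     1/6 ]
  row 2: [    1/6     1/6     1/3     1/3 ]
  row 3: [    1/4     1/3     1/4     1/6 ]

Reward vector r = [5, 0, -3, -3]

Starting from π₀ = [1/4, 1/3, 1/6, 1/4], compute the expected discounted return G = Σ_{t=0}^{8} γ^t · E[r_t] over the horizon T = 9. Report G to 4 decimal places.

G = -1.8899

t=0: π = [0.2500, 0.3333, 0.1667, 0.2500], E[r] = 0.0000, γ^t·E[r] = 0.000000, running G = 0.000000
t=1: π = [0.1597, 0.3056, 0.3403, 0.1944], E[r] = -0.8056, γ^t·E[r] = -0.563889, running G = -0.563889
t=2: π = [0.1574, 0.2766, 0.3426, 0.2234], E[r] = -0.9109, γ^t·E[r] = -0.446331, running G = -1.010220
t=3: π = [0.1622, 0.2762, 0.3378, 0.2238], E[r] = -0.8735, γ^t·E[r] = -0.299596, running G = -1.309816
t=4: π = [0.1623, 0.2770, 0.3377, 0.2230], E[r] = -0.8705, γ^t·E[r] = -0.209015, running G = -1.518830
t=5: π = [0.1622, 0.2770, 0.3378, 0.2230], E[r] = -0.8716, γ^t·E[r] = -0.146485, running G = -1.665315
t=6: π = [0.1622, 0.2770, 0.3378, 0.2230], E[r] = -0.8717, γ^t·E[r] = -0.102549, running G = -1.767864
t=7: π = [0.1622, 0.2770, 0.3378, 0.2230], E[r] = -0.8716, γ^t·E[r] = -0.071782, running G = -1.839646
t=8: π = [0.1622, 0.2770, 0.3378, 0.2230], E[r] = -0.8716, γ^t·E[r] = -0.050247, running G = -1.889893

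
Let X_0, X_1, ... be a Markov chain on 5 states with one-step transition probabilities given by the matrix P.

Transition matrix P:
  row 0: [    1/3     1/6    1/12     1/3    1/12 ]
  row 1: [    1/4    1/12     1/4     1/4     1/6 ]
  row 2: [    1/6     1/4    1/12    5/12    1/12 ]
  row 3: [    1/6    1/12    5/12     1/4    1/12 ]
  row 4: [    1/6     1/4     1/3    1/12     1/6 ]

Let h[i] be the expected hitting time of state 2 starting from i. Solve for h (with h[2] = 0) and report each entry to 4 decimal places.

h = [4.4701, 3.8137, 0.0000, 3.1452, 3.5527]

First-step conditioning: h[2] = 0; for i ≠ 2, h[i] = 1 + Σ_k P[i][k]·h[k].
  h[0] = 1 + 1/3·h[0] + 1/6·h[1] + 1/3·h[3] + 1/12·h[4]
  h[1] = 1 + 1/4·h[0] + 1/12·h[1] + 1/4·h[3] + 1/6·h[4]
  h[3] = 1 + 1/6·h[0] + 1/12·h[1] + 1/4·h[3] + 1/12·h[4]
  h[4] = 1 + 1/6·h[0] + 1/4·h[1] + 1/12·h[3] + 1/6·h[4]
Solving the 4×4 linear system over states ≠ 2 gives exactly h = [10992/2459, 9378/2459, 0, 7734/2459, 8736/2459] (h[2] = 0 is the target).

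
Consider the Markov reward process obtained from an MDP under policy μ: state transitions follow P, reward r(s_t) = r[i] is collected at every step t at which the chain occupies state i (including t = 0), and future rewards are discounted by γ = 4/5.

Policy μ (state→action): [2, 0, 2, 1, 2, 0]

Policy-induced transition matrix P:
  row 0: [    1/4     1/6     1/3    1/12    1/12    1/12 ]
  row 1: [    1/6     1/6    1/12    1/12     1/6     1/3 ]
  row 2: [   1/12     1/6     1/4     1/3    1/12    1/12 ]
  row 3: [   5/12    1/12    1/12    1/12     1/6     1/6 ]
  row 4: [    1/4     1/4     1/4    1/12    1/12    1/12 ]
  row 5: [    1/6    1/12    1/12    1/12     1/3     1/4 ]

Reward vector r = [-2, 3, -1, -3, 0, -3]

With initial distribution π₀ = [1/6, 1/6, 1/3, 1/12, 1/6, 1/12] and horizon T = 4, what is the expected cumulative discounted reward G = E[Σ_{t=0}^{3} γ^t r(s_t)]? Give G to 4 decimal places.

t=0: π = [0.1667, 0.1667, 0.3333, 0.0833, 0.1667, 0.0833], E[r] = -0.6667, γ^t·E[r] = -0.666667, running G = -0.666667
t=1: π = [0.1875, 0.1667, 0.2083, 0.1667, 0.1250, 0.1458], E[r] = -1.0208, γ^t·E[r] = -0.816667, running G = -1.483333
t=2: π = [0.2170, 0.1510, 0.1858, 0.1354, 0.1476, 0.1632], E[r] = -1.0625, γ^t·E[r] = -0.680000, running G = -2.163333
t=3: π = [0.2154, 0.1541, 0.1931, 0.1298, 0.1480, 0.1596], E[r] = -1.0298, γ^t·E[r] = -0.527259, running G = -2.690593

G = -2.6906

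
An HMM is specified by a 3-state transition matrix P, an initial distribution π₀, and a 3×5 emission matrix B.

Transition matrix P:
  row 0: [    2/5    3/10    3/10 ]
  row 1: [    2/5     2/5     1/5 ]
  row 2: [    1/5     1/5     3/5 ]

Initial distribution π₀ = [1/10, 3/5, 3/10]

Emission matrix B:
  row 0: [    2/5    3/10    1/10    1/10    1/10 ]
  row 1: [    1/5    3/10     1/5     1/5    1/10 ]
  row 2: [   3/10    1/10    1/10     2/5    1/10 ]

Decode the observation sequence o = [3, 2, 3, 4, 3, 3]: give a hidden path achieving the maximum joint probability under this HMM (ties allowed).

path = [2, 2, 2, 2, 2, 2]

t=0: δ = [1.000e-02, 1.200e-01, 1.200e-01]  (obs o_0=3)
t=1: δ = [4.800e-03, 9.600e-03, 7.200e-03]  ψ = [1, 1, 2]  (obs o_1=2)
t=2: δ = [3.840e-04, 7.680e-04, 1.728e-03]  ψ = [1, 1, 2]  (obs o_2=3)
t=3: δ = [3.456e-05, 3.456e-05, 1.037e-04]  ψ = [2, 2, 2]  (obs o_3=4)
t=4: δ = [2.074e-06, 4.147e-06, 2.488e-05]  ψ = [2, 2, 2]  (obs o_4=3)
t=5: δ = [4.977e-07, 9.953e-07, 5.972e-06]  ψ = [2, 2, 2]  (obs o_5=3)
backtrack: best end state = 2; path = [2, 2, 2, 2, 2, 2]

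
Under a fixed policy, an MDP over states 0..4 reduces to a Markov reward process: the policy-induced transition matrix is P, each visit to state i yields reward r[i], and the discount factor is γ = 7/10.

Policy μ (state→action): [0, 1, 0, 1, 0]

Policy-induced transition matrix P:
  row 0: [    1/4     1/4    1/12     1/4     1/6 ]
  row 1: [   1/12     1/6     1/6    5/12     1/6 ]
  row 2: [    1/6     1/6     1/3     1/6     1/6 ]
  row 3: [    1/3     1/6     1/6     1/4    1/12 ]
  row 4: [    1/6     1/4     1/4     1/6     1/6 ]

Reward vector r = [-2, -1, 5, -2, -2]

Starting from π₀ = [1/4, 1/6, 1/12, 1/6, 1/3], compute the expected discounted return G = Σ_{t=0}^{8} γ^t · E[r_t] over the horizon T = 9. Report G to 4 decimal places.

t=0: π = [0.2500, 0.1667, 0.0833, 0.1667, 0.3333], E[r] = -1.2500, γ^t·E[r] = -1.250000, running G = -1.250000
t=1: π = [0.2014, 0.2153, 0.1875, 0.2431, 0.1528], E[r] = -0.4722, γ^t·E[r] = -0.330556, running G = -1.580556
t=2: π = [0.2060, 0.1962, 0.1939, 0.2575, 0.1464], E[r] = -0.4468, γ^t·E[r] = -0.218912, running G = -1.799468
t=3: π = [0.2104, 0.1960, 0.1940, 0.2543, 0.1452], E[r] = -0.4459, γ^t·E[r] = -0.152941, running G = -1.952408
t=4: π = [0.2103, 0.1963, 0.1936, 0.2544, 0.1455], E[r] = -0.4487, γ^t·E[r] = -0.107738, running G = -2.060146
t=5: π = [0.2102, 0.1963, 0.1935, 0.2545, 0.1455], E[r] = -0.4490, γ^t·E[r] = -0.075461, running G = -2.135607
t=6: π = [0.2102, 0.1963, 0.1935, 0.2545, 0.1455], E[r] = -0.4490, γ^t·E[r] = -0.052827, running G = -2.188433
t=7: π = [0.2102, 0.1963, 0.1935, 0.2545, 0.1455], E[r] = -0.4490, γ^t·E[r] = -0.036980, running G = -2.225413
t=8: π = [0.2102, 0.1963, 0.1935, 0.2545, 0.1455], E[r] = -0.4490, γ^t·E[r] = -0.025886, running G = -2.251299

G = -2.2513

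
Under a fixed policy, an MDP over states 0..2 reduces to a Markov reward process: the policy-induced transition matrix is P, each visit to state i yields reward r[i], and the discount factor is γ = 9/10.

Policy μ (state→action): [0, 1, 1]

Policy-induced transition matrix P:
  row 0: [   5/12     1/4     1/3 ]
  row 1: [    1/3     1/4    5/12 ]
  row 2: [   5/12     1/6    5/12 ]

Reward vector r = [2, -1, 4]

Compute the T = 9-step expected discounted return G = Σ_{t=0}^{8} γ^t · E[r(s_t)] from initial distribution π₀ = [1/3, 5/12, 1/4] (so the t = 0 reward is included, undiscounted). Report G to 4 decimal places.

t=0: π = [0.3333, 0.4167, 0.2500], E[r] = 1.2500, γ^t·E[r] = 1.250000, running G = 1.250000
t=1: π = [0.3819, 0.2292, 0.3889], E[r] = 2.0903, γ^t·E[r] = 1.881250, running G = 3.131250
t=2: π = [0.3976, 0.2176, 0.3848], E[r] = 2.1169, γ^t·E[r] = 1.714688, running G = 4.845938
t=3: π = [0.3985, 0.2179, 0.3835], E[r] = 2.1133, γ^t·E[r] = 1.540582, running G = 6.386520
t=4: π = [0.3985, 0.2180, 0.3835], E[r] = 2.1128, γ^t·E[r] = 1.386205, running G = 7.772724
t=5: π = [0.3985, 0.2180, 0.3835], E[r] = 2.1128, γ^t·E[r] = 1.247575, running G = 9.020300
t=6: π = [0.3985, 0.2180, 0.3835], E[r] = 2.1128, γ^t·E[r] = 1.122819, running G = 10.143118
t=7: π = [0.3985, 0.2180, 0.3835], E[r] = 2.1128, γ^t·E[r] = 1.010537, running G = 11.153655
t=8: π = [0.3985, 0.2180, 0.3835], E[r] = 2.1128, γ^t·E[r] = 0.909483, running G = 12.063139

G = 12.0631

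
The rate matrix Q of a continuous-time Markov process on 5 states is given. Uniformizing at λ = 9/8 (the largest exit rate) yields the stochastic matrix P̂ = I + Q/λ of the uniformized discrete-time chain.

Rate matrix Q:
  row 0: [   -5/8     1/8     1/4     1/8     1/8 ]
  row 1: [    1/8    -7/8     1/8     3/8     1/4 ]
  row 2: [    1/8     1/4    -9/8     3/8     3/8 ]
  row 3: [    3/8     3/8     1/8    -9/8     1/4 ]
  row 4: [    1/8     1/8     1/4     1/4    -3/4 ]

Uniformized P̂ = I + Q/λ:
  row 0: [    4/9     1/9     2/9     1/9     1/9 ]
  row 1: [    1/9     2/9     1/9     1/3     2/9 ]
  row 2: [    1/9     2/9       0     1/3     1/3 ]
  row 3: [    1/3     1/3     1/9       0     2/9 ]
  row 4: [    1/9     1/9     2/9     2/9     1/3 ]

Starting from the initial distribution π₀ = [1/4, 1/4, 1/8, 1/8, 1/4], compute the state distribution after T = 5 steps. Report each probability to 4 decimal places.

π = [0.2305, 0.1913, 0.1470, 0.1916, 0.2396]

t=0: π = [0.2500, 0.2500, 0.1250, 0.1250, 0.2500]
t=1: π = [0.2222, 0.1806, 0.1528, 0.2083, 0.2361]
t=2: π = [0.2315, 0.1944, 0.1451, 0.1883, 0.2407]
t=3: π = [0.2301, 0.1907, 0.1475, 0.1924, 0.2394]
t=4: π = [0.2306, 0.1914, 0.1469, 0.1915, 0.2396]
t=5: π = [0.2305, 0.1913, 0.1470, 0.1916, 0.2396]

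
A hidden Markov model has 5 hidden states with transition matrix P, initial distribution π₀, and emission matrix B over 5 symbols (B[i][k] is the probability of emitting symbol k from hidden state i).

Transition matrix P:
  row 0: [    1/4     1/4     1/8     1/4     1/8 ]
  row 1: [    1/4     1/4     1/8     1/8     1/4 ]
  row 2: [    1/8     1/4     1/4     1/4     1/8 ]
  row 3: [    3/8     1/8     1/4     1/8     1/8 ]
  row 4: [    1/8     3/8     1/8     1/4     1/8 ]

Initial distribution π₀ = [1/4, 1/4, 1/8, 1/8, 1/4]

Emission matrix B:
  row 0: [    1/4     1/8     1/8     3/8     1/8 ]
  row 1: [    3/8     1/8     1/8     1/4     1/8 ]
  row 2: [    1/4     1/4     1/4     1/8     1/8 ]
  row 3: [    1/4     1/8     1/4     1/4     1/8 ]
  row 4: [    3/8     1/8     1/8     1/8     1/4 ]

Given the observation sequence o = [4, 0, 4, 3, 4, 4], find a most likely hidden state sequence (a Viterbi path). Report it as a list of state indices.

t=0: δ = [3.125e-02, 3.125e-02, 1.562e-02, 1.562e-02, 6.250e-02]  (obs o_0=4)
t=1: δ = [1.953e-03, 8.789e-03, 1.953e-03, 3.906e-03, 2.930e-03]  ψ = [0, 4, 4, 4, 1]  (obs o_1=0)
t=2: δ = [2.747e-04, 2.747e-04, 1.373e-04, 1.373e-04, 5.493e-04]  ψ = [1, 1, 1, 1, 1]  (obs o_2=4)
t=3: δ = [2.575e-05, 5.150e-05, 8.583e-06, 3.433e-05, 8.583e-06]  ψ = [0, 4, 4, 4, 1]  (obs o_3=3)
t=4: δ = [1.609e-06, 1.609e-06, 1.073e-06, 8.047e-07, 3.219e-06]  ψ = [1, 1, 3, 0, 1]  (obs o_4=4)
t=5: δ = [5.029e-08, 1.509e-07, 5.029e-08, 1.006e-07, 1.006e-07]  ψ = [0, 4, 4, 4, 1]  (obs o_5=4)
backtrack: best end state = 1; path = [4, 1, 4, 1, 4, 1]

path = [4, 1, 4, 1, 4, 1]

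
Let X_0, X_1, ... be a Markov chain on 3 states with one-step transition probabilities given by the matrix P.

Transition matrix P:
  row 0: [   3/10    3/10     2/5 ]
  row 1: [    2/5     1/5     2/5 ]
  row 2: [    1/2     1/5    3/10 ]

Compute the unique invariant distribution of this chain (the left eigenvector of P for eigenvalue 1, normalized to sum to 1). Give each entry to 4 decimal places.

Balance equations π_j = Σ_i π_i·P[i][j]:
  π_0 = 3/10·π_0 + 2/5·π_1 + 1/2·π_2
  π_1 = 3/10·π_0 + 1/5·π_1 + 1/5·π_2
  normalize: π_0 + π_1 + π_2 = 1
Solving the linear system gives exactly π = [48/121, 29/121, 4/11].

π = [0.3967, 0.2397, 0.3636]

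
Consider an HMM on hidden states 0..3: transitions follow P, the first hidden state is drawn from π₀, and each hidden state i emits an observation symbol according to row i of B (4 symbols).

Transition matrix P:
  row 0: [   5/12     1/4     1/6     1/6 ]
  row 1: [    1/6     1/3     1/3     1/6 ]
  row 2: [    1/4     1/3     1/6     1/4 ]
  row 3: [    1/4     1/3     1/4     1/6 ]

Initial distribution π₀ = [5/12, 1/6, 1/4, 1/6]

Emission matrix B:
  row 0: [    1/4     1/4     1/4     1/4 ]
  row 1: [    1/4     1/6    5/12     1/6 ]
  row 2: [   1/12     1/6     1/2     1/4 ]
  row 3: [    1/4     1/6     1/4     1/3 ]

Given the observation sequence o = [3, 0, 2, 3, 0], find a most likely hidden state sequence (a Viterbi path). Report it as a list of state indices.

t=0: δ = [1.042e-01, 2.778e-02, 6.250e-02, 5.556e-02]  (obs o_0=3)
t=1: δ = [1.085e-02, 6.510e-03, 1.447e-03, 4.340e-03]  ψ = [0, 0, 0, 0]  (obs o_1=0)
t=2: δ = [1.130e-03, 1.130e-03, 1.085e-03, 4.521e-04]  ψ = [0, 0, 1, 0]  (obs o_2=2)
t=3: δ = [1.177e-04, 6.279e-05, 9.419e-05, 9.042e-05]  ψ = [0, 1, 1, 2]  (obs o_3=3)
t=4: δ = [1.226e-05, 7.849e-06, 1.884e-06, 5.887e-06]  ψ = [0, 2, 3, 2]  (obs o_4=0)
backtrack: best end state = 0; path = [0, 0, 0, 0, 0]

path = [0, 0, 0, 0, 0]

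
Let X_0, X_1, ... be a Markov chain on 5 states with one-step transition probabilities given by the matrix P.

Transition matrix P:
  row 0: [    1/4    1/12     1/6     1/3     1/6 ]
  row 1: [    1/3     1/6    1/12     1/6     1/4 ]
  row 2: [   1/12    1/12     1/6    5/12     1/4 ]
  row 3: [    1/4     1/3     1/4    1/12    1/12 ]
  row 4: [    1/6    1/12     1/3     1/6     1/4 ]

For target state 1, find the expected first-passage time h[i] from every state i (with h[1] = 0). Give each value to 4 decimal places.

h = [6.7709, 0.0000, 6.6757, 5.3949, 7.0038]

First-step conditioning: h[1] = 0; for i ≠ 1, h[i] = 1 + Σ_k P[i][k]·h[k].
  h[0] = 1 + 1/4·h[0] + 1/6·h[2] + 1/3·h[3] + 1/6·h[4]
  h[2] = 1 + 1/12·h[0] + 1/6·h[2] + 5/12·h[3] + 1/4·h[4]
  h[3] = 1 + 1/4·h[0] + 1/4·h[2] + 1/12·h[3] + 1/12·h[4]
  h[4] = 1 + 1/6·h[0] + 1/3·h[2] + 1/6·h[3] + 1/4·h[4]
Solving the 4×4 linear system over states ≠ 1 gives exactly h = [1212/179, 0, 22704/3401, 18348/3401, 23820/3401] (h[1] = 0 is the target).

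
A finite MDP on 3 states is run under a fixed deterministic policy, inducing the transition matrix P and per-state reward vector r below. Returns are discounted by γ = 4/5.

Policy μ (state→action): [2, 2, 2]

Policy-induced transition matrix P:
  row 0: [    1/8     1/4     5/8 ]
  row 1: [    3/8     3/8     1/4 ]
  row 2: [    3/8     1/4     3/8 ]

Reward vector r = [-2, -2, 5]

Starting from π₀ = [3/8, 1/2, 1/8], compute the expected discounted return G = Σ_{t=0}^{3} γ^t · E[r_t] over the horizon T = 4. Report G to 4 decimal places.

G = 0.5535

t=0: π = [0.3750, 0.5000, 0.1250], E[r] = -1.1250, γ^t·E[r] = -1.125000, running G = -1.125000
t=1: π = [0.2813, 0.3125, 0.4063], E[r] = 0.8438, γ^t·E[r] = 0.675000, running G = -0.450000
t=2: π = [0.3047, 0.2891, 0.4063], E[r] = 0.8438, γ^t·E[r] = 0.540000, running G = 0.090000
t=3: π = [0.2988, 0.2861, 0.4150], E[r] = 0.9053, γ^t·E[r] = 0.463500, running G = 0.553500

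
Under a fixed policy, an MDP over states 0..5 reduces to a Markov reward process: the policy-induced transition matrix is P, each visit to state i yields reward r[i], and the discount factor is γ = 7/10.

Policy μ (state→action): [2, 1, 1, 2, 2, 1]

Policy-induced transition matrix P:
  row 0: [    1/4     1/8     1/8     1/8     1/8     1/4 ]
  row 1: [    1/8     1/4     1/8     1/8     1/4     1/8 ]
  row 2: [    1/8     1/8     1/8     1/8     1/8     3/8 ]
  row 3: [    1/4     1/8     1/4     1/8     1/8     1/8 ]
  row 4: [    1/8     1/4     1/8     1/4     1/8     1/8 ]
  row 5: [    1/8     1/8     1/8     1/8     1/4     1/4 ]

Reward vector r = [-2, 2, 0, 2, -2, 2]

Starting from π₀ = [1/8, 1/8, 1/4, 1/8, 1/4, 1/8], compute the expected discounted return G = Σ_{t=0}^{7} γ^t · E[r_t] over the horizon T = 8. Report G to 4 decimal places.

G = 0.8577

t=0: π = [0.1250, 0.1250, 0.2500, 0.1250, 0.2500, 0.1250], E[r] = 0.0000, γ^t·E[r] = 0.000000, running G = 0.000000
t=1: π = [0.1563, 0.1719, 0.1406, 0.1563, 0.1563, 0.2188], E[r] = 0.4688, γ^t·E[r] = 0.328125, running G = 0.328125
t=2: π = [0.1641, 0.1660, 0.1445, 0.1445, 0.1738, 0.2070], E[r] = 0.3594, γ^t·E[r] = 0.176094, running G = 0.504219
t=3: π = [0.1636, 0.1675, 0.1431, 0.1467, 0.1716, 0.2075], E[r] = 0.3730, γ^t·E[r] = 0.127955, running G = 0.632174
t=4: π = [0.1638, 0.1674, 0.1433, 0.1465, 0.1719, 0.2072], E[r] = 0.3707, γ^t·E[r] = 0.088997, running G = 0.721171
t=5: π = [0.1638, 0.1674, 0.1433, 0.1465, 0.1718, 0.2072], E[r] = 0.3710, γ^t·E[r] = 0.062353, running G = 0.783524
t=6: π = [0.1638, 0.1674, 0.1433, 0.1465, 0.1718, 0.2072], E[r] = 0.3709, γ^t·E[r] = 0.043641, running G = 0.827165
t=7: π = [0.1638, 0.1674, 0.1433, 0.1465, 0.1718, 0.2072], E[r] = 0.3709, γ^t·E[r] = 0.030549, running G = 0.857714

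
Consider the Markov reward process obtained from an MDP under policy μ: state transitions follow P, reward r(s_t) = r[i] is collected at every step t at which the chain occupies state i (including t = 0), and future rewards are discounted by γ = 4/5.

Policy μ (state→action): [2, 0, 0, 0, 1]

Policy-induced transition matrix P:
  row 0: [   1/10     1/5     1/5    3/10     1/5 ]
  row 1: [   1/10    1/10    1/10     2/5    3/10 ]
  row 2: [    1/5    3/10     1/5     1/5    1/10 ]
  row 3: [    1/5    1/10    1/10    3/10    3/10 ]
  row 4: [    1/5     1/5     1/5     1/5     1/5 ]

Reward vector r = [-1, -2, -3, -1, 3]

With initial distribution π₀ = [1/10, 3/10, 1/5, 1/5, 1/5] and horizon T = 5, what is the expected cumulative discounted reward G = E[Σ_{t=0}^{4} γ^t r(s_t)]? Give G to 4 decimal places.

G = -2.2131

t=0: π = [0.1000, 0.3000, 0.2000, 0.2000, 0.2000], E[r] = -0.9000, γ^t·E[r] = -0.900000, running G = -0.900000
t=1: π = [0.1600, 0.1700, 0.1500, 0.2900, 0.2300], E[r] = -0.5500, γ^t·E[r] = -0.440000, running G = -1.340000
t=2: π = [0.1670, 0.1690, 0.1540, 0.2790, 0.2310], E[r] = -0.5530, γ^t·E[r] = -0.353920, running G = -1.693920
t=3: π = [0.1664, 0.1706, 0.1552, 0.2784, 0.2294], E[r] = -0.5634, γ^t·E[r] = -0.288461, running G = -1.982381
t=4: π = [0.1663, 0.1706, 0.1551, 0.2786, 0.2294], E[r] = -0.5633, γ^t·E[r] = -0.230728, running G = -2.213108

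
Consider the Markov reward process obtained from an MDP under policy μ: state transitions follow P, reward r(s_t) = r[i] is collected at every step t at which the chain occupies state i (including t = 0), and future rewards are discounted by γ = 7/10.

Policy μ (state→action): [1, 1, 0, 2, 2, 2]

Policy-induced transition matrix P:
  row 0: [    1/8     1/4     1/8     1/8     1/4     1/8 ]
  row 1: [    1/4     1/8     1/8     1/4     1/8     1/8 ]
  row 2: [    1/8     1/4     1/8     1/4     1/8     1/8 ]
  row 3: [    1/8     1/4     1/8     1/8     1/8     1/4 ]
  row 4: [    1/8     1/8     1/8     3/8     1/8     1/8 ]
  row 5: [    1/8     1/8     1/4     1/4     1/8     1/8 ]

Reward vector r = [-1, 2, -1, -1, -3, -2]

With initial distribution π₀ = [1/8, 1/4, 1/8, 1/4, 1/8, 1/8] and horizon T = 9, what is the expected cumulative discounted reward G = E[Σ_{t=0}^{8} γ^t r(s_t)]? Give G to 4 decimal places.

t=0: π = [0.1250, 0.2500, 0.1250, 0.2500, 0.1250, 0.1250], E[r] = -0.6250, γ^t·E[r] = -0.625000, running G = -0.625000
t=1: π = [0.1563, 0.1875, 0.1406, 0.2188, 0.1406, 0.1563], E[r] = -0.8750, γ^t·E[r] = -0.612500, running G = -1.237500
t=2: π = [0.1484, 0.1895, 0.1445, 0.2207, 0.1445, 0.1523], E[r] = -0.8730, γ^t·E[r] = -0.427793, running G = -1.665293
t=3: π = [0.1487, 0.1892, 0.1440, 0.2219, 0.1436, 0.1526], E[r] = -0.8721, γ^t·E[r] = -0.299120, running G = -1.964413
t=4: π = [0.1487, 0.1893, 0.1441, 0.2216, 0.1436, 0.1527], E[r] = -0.8719, γ^t·E[r] = -0.209347, running G = -2.173761
t=5: π = [0.1487, 0.1893, 0.1441, 0.2217, 0.1436, 0.1527], E[r] = -0.8720, γ^t·E[r] = -0.146555, running G = -2.320315
t=6: π = [0.1487, 0.1893, 0.1441, 0.2217, 0.1436, 0.1527], E[r] = -0.8720, γ^t·E[r] = -0.102586, running G = -2.422901
t=7: π = [0.1487, 0.1893, 0.1441, 0.2217, 0.1436, 0.1527], E[r] = -0.8720, γ^t·E[r] = -0.071811, running G = -2.494712
t=8: π = [0.1487, 0.1893, 0.1441, 0.2217, 0.1436, 0.1527], E[r] = -0.8720, γ^t·E[r] = -0.050267, running G = -2.544979

G = -2.5450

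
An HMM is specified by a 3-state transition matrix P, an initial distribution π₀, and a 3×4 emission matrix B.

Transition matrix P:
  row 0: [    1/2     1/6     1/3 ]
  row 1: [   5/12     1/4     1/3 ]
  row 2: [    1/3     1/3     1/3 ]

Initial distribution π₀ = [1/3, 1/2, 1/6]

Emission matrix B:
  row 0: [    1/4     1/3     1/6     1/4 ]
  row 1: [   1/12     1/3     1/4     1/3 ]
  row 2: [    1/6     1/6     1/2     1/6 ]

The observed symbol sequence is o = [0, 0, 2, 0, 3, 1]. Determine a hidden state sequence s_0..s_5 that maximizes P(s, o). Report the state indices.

path = [0, 0, 2, 0, 0, 0]

t=0: δ = [8.333e-02, 4.167e-02, 2.778e-02]  (obs o_0=0)
t=1: δ = [1.042e-02, 1.157e-03, 4.630e-03]  ψ = [0, 0, 0]  (obs o_1=0)
t=2: δ = [8.681e-04, 4.340e-04, 1.736e-03]  ψ = [0, 0, 0]  (obs o_2=2)
t=3: δ = [1.447e-04, 4.823e-05, 9.645e-05]  ψ = [2, 2, 2]  (obs o_3=0)
t=4: δ = [1.808e-05, 1.072e-05, 8.038e-06]  ψ = [0, 2, 0]  (obs o_4=3)
t=5: δ = [3.014e-06, 1.005e-06, 1.005e-06]  ψ = [0, 0, 0]  (obs o_5=1)
backtrack: best end state = 0; path = [0, 0, 2, 0, 0, 0]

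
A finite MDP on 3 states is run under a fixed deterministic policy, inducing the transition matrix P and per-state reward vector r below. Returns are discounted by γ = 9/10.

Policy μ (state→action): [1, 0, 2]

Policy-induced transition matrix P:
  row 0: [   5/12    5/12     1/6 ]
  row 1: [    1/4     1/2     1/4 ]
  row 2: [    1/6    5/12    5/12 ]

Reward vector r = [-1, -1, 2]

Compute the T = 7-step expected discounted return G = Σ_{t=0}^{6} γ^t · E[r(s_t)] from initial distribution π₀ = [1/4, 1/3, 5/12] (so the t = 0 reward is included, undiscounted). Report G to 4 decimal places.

t=0: π = [0.2500, 0.3333, 0.4167], E[r] = 0.2500, γ^t·E[r] = 0.250000, running G = 0.250000
t=1: π = [0.2569, 0.4444, 0.2986], E[r] = -0.1042, γ^t·E[r] = -0.093750, running G = 0.156250
t=2: π = [0.2679, 0.4537, 0.2784], E[r] = -0.1649, γ^t·E[r] = -0.133594, running G = 0.022656
t=3: π = [0.2715, 0.4545, 0.2741], E[r] = -0.1778, γ^t·E[r] = -0.129621, running G = -0.106965
t=4: π = [0.2724, 0.4545, 0.2731], E[r] = -0.1808, γ^t·E[r] = -0.118644, running G = -0.225609
t=5: π = [0.2726, 0.4545, 0.2728], E[r] = -0.1816, γ^t·E[r] = -0.107217, running G = -0.332827
t=6: π = [0.2727, 0.4545, 0.2727], E[r] = -0.1818, γ^t·E[r] = -0.096593, running G = -0.429420

G = -0.4294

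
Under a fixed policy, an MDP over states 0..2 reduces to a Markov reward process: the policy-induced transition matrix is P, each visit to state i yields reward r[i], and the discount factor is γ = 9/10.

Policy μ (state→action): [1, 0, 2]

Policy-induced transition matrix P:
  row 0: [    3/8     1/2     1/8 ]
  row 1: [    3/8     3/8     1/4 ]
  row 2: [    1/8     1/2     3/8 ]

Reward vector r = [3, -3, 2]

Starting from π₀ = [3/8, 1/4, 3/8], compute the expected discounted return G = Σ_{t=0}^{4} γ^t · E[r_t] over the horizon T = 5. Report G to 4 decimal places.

G = 1.2801

t=0: π = [0.3750, 0.2500, 0.3750], E[r] = 1.1250, γ^t·E[r] = 1.125000, running G = 1.125000
t=1: π = [0.2813, 0.4688, 0.2500], E[r] = -0.0625, γ^t·E[r] = -0.056250, running G = 1.068750
t=2: π = [0.3125, 0.4414, 0.2461], E[r] = 0.1055, γ^t·E[r] = 0.085430, running G = 1.154180
t=3: π = [0.3135, 0.4448, 0.2417], E[r] = 0.0894, γ^t·E[r] = 0.065140, running G = 1.219320
t=4: π = [0.3146, 0.4444, 0.2410], E[r] = 0.0926, γ^t·E[r] = 0.060749, running G = 1.280068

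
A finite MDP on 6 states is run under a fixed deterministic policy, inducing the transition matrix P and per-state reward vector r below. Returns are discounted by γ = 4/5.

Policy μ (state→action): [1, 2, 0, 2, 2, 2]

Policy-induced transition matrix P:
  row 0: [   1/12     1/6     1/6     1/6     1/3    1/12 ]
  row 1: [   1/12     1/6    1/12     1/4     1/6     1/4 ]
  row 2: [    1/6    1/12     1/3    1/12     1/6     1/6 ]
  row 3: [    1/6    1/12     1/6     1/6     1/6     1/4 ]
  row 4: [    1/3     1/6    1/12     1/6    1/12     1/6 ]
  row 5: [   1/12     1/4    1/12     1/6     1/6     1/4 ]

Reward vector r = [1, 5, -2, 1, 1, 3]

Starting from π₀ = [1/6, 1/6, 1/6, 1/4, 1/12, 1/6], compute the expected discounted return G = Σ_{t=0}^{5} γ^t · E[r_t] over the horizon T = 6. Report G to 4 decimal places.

G = 5.6880

t=0: π = [0.1667, 0.1667, 0.1667, 0.2500, 0.0833, 0.1667], E[r] = 1.5000, γ^t·E[r] = 1.500000, running G = 1.500000
t=1: π = [0.1389, 0.1458, 0.1597, 0.1667, 0.1875, 0.2014], E[r] = 1.5069, γ^t·E[r] = 1.205556, running G = 2.705556
t=2: π = [0.1574, 0.1563, 0.1487, 0.1655, 0.1742, 0.1979], E[r] = 1.5747, γ^t·E[r] = 1.007778, running G = 3.713333
t=3: π = [0.1531, 0.1570, 0.1474, 0.1673, 0.1784, 0.1969], E[r] = 1.5793, γ^t·E[r] = 0.808617, running G = 4.521951
t=4: π = [0.1542, 0.1568, 0.1469, 0.1675, 0.1773, 0.1973], E[r] = 1.5814, γ^t·E[r] = 0.647740, running G = 5.169691
t=5: π = [0.1539, 0.1569, 0.1469, 0.1675, 0.1776, 0.1973], E[r] = 1.5817, γ^t·E[r] = 0.518283, running G = 5.687974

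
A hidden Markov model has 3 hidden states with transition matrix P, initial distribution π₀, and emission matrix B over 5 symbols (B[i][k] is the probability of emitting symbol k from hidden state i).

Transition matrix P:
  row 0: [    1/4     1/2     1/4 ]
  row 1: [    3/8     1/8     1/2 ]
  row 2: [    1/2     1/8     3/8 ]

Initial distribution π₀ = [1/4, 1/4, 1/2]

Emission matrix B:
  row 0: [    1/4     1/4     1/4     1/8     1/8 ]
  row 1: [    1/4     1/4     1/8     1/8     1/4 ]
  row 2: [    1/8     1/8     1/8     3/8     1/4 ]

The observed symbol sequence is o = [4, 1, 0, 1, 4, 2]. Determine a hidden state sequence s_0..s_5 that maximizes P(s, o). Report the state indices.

path = [2, 0, 1, 0, 1, 0]

t=0: δ = [3.125e-02, 6.250e-02, 1.250e-01]  (obs o_0=4)
t=1: δ = [1.562e-02, 3.906e-03, 5.859e-03]  ψ = [2, 0, 2]  (obs o_1=1)
t=2: δ = [9.766e-04, 1.953e-03, 4.883e-04]  ψ = [0, 0, 0]  (obs o_2=0)
t=3: δ = [1.831e-04, 1.221e-04, 1.221e-04]  ψ = [1, 0, 1]  (obs o_3=1)
t=4: δ = [7.629e-06, 2.289e-05, 1.526e-05]  ψ = [2, 0, 1]  (obs o_4=4)
t=5: δ = [2.146e-06, 4.768e-07, 1.431e-06]  ψ = [1, 0, 1]  (obs o_5=2)
backtrack: best end state = 0; path = [2, 0, 1, 0, 1, 0]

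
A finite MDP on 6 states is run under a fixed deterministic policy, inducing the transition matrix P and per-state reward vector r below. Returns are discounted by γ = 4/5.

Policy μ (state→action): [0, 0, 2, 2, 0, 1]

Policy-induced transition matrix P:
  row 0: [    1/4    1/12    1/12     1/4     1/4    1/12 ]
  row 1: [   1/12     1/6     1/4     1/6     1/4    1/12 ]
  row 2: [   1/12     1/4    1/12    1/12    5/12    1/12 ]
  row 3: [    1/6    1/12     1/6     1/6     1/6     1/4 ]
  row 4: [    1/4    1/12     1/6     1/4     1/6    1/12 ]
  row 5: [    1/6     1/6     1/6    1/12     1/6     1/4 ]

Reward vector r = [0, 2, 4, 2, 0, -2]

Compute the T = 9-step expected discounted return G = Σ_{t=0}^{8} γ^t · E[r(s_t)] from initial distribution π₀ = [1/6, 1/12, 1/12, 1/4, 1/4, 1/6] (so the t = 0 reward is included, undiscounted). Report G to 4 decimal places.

t=0: π = [0.1667, 0.0833, 0.0833, 0.2500, 0.2500, 0.1667], E[r] = 0.6667, γ^t·E[r] = 0.666667, running G = 0.666667
t=1: π = [0.1875, 0.1181, 0.1528, 0.1806, 0.2083, 0.1528], E[r] = 0.9028, γ^t·E[r] = 0.722222, running G = 1.388889
t=2: π = [0.1771, 0.1314, 0.1481, 0.1742, 0.2303, 0.1389], E[r] = 0.9259, γ^t·E[r] = 0.592593, running G = 1.981481
t=3: π = [0.1773, 0.1305, 0.1505, 0.1767, 0.2294, 0.1355], E[r] = 0.9455, γ^t·E[r] = 0.484099, running G = 2.465580
t=4: π = [0.1771, 0.1306, 0.1502, 0.1767, 0.2300, 0.1354], E[r] = 0.9448, γ^t·E[r] = 0.386989, running G = 2.852570
t=5: π = [0.1772, 0.1305, 0.1503, 0.1768, 0.2299, 0.1353], E[r] = 0.9450, γ^t·E[r] = 0.309667, running G = 3.162236
t=6: π = [0.1772, 0.1305, 0.1503, 0.1768, 0.2299, 0.1354], E[r] = 0.9450, γ^t·E[r] = 0.247714, running G = 3.409951
t=7: π = [0.1772, 0.1305, 0.1503, 0.1768, 0.2299, 0.1354], E[r] = 0.9450, γ^t·E[r] = 0.198172, running G = 3.608123
t=8: π = [0.1772, 0.1305, 0.1503, 0.1768, 0.2299, 0.1354], E[r] = 0.9450, γ^t·E[r] = 0.158537, running G = 3.766660

G = 3.7667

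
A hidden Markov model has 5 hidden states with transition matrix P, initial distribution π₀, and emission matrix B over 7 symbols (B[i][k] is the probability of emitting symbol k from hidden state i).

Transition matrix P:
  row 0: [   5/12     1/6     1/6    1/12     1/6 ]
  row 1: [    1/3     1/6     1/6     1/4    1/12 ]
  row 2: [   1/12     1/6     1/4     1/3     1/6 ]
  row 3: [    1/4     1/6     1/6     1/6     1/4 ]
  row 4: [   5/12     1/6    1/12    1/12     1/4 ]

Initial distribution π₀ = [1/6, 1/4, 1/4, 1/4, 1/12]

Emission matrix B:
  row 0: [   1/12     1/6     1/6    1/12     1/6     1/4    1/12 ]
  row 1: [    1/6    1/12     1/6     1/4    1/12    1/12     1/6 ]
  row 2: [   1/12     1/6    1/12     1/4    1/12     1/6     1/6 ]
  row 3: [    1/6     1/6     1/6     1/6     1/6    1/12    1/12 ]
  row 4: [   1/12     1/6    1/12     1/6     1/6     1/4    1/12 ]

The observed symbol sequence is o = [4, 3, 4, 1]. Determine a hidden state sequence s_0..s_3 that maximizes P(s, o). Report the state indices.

path = [3, 4, 0, 0]

t=0: δ = [2.778e-02, 2.083e-02, 2.083e-02, 4.167e-02, 1.389e-02]  (obs o_0=4)
t=1: δ = [9.645e-04, 1.736e-03, 1.736e-03, 1.157e-03, 1.736e-03]  ψ = [0, 3, 3, 2, 3]  (obs o_1=3)
t=2: δ = [1.206e-04, 2.411e-05, 3.617e-05, 9.645e-05, 7.234e-05]  ψ = [4, 1, 2, 2, 4]  (obs o_2=4)
t=3: δ = [8.372e-06, 1.674e-06, 3.349e-06, 2.679e-06, 4.019e-06]  ψ = [0, 0, 0, 3, 3]  (obs o_3=1)
backtrack: best end state = 0; path = [3, 4, 0, 0]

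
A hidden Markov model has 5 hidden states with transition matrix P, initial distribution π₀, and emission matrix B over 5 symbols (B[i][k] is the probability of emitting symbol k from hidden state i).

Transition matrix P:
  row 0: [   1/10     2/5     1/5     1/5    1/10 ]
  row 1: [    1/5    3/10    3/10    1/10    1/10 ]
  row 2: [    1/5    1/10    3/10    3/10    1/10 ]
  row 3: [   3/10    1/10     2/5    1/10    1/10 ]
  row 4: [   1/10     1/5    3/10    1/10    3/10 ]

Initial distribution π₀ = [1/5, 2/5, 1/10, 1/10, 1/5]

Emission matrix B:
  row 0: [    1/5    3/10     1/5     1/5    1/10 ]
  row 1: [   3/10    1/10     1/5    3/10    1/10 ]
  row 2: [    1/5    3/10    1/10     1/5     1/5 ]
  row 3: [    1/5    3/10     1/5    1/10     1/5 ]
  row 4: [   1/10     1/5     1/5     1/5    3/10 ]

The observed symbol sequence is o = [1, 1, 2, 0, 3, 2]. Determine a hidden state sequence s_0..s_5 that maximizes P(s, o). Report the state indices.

t=0: δ = [6.000e-02, 4.000e-02, 3.000e-02, 3.000e-02, 4.000e-02]  (obs o_0=1)
t=1: δ = [2.700e-03, 2.400e-03, 3.600e-03, 3.600e-03, 2.400e-03]  ψ = [3, 0, 0, 0, 4]  (obs o_1=1)
t=2: δ = [2.160e-04, 2.160e-04, 1.440e-04, 2.160e-04, 1.440e-04]  ψ = [3, 0, 3, 2, 4]  (obs o_2=2)
t=3: δ = [1.296e-05, 2.592e-05, 1.728e-05, 8.640e-06, 4.320e-06]  ψ = [3, 0, 3, 0, 4]  (obs o_3=0)
t=4: δ = [1.037e-06, 2.333e-06, 1.555e-06, 5.184e-07, 5.184e-07]  ψ = [1, 1, 1, 2, 1]  (obs o_4=3)
t=5: δ = [9.331e-08, 1.400e-07, 6.998e-08, 9.331e-08, 4.666e-08]  ψ = [1, 1, 1, 2, 1]  (obs o_5=2)
backtrack: best end state = 1; path = [0, 3, 0, 1, 1, 1]

path = [0, 3, 0, 1, 1, 1]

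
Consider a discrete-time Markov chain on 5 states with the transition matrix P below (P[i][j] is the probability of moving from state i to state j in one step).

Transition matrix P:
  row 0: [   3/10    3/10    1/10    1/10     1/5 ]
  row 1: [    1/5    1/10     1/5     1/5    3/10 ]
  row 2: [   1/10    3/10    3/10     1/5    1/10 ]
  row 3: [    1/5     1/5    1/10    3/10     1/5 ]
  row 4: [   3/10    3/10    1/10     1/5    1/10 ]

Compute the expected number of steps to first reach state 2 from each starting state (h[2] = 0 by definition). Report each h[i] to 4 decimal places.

h = [8.0970, 7.4299, 0.0000, 8.1804, 8.1046]

First-step conditioning: h[2] = 0; for i ≠ 2, h[i] = 1 + Σ_k P[i][k]·h[k].
  h[0] = 1 + 3/10·h[0] + 3/10·h[1] + 1/10·h[3] + 1/5·h[4]
  h[1] = 1 + 1/5·h[0] + 1/10·h[1] + 1/5·h[3] + 3/10·h[4]
  h[3] = 1 + 1/5·h[0] + 1/5·h[1] + 3/10·h[3] + 1/5·h[4]
  h[4] = 1 + 3/10·h[0] + 3/10·h[1] + 1/5·h[3] + 1/10·h[4]
Solving the 4×4 linear system over states ≠ 2 gives exactly h = [10680/1319, 9800/1319, 0, 10790/1319, 10690/1319] (h[2] = 0 is the target).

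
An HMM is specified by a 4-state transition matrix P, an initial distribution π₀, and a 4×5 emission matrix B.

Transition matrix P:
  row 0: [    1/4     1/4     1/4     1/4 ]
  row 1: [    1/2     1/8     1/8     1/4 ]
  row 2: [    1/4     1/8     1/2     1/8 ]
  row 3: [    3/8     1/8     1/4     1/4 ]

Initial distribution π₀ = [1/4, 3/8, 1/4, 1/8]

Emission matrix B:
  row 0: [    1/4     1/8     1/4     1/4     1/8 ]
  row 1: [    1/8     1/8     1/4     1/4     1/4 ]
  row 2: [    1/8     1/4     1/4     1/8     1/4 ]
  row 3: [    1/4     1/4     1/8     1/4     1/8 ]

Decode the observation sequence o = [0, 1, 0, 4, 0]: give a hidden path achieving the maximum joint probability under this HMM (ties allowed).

path = [0, 3, 0, 1, 0]

t=0: δ = [6.250e-02, 4.688e-02, 3.125e-02, 3.125e-02]  (obs o_0=0)
t=1: δ = [2.930e-03, 1.953e-03, 3.906e-03, 3.906e-03]  ψ = [1, 0, 0, 0]  (obs o_1=1)
t=2: δ = [3.662e-04, 9.155e-05, 2.441e-04, 2.441e-04]  ψ = [3, 0, 2, 3]  (obs o_2=0)
t=3: δ = [1.144e-05, 2.289e-05, 3.052e-05, 1.144e-05]  ψ = [0, 0, 2, 0]  (obs o_3=4)
t=4: δ = [2.861e-06, 4.768e-07, 1.907e-06, 1.431e-06]  ψ = [1, 2, 2, 1]  (obs o_4=0)
backtrack: best end state = 0; path = [0, 3, 0, 1, 0]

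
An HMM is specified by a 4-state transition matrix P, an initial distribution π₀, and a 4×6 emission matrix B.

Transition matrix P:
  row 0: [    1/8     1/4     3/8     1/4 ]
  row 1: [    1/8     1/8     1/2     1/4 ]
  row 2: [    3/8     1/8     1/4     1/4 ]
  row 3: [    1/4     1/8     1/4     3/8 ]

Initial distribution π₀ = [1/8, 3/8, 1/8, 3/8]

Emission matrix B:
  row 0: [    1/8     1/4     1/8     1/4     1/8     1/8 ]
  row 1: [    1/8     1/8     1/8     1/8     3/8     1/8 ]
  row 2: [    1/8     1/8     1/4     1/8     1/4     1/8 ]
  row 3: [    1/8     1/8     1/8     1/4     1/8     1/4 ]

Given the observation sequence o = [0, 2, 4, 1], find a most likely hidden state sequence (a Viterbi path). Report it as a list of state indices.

path = [1, 2, 2, 0]

t=0: δ = [1.562e-02, 4.688e-02, 1.562e-02, 4.688e-02]  (obs o_0=0)
t=1: δ = [1.465e-03, 7.324e-04, 5.859e-03, 2.197e-03]  ψ = [3, 1, 1, 3]  (obs o_1=2)
t=2: δ = [2.747e-04, 2.747e-04, 3.662e-04, 1.831e-04]  ψ = [2, 2, 2, 2]  (obs o_2=4)
t=3: δ = [3.433e-05, 8.583e-06, 1.717e-05, 1.144e-05]  ψ = [2, 0, 1, 2]  (obs o_3=1)
backtrack: best end state = 0; path = [1, 2, 2, 0]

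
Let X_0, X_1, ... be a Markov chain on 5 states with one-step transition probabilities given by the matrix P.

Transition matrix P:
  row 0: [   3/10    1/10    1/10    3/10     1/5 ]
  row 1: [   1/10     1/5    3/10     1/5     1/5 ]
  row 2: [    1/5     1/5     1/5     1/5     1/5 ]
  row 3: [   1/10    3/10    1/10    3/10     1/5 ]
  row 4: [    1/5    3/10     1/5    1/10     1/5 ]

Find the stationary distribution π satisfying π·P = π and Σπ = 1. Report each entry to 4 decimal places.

Balance equations π_j = Σ_i π_i·P[i][j]:
  π_0 = 3/10·π_0 + 1/10·π_1 + 1/5·π_2 + 1/10·π_3 + 1/5·π_4
  π_1 = 1/10·π_0 + 1/5·π_1 + 1/5·π_2 + 3/10·π_3 + 3/10·π_4
  π_2 = 1/10·π_0 + 3/10·π_1 + 1/5·π_2 + 1/10·π_3 + 1/5·π_4
  π_3 = 3/10·π_0 + 1/5·π_1 + 1/5·π_2 + 3/10·π_3 + 1/10·π_4
  normalize: π_0 + π_1 + π_2 + π_3 + π_4 = 1
Solving the linear system gives exactly π = [351/2030, 228/1015, 186/1015, 89/406, 1/5].

π = [0.1729, 0.2246, 0.1833, 0.2192, 0.2000]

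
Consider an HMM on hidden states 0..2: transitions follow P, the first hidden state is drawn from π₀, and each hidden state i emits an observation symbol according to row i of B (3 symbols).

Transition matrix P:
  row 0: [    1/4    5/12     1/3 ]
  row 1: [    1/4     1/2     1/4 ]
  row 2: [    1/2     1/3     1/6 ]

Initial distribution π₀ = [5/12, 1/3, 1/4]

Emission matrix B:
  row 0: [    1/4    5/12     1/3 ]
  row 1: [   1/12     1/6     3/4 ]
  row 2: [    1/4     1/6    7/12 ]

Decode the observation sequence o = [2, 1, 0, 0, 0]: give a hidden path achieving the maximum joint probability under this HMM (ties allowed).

t=0: δ = [1.389e-01, 2.500e-01, 1.458e-01]  (obs o_0=2)
t=1: δ = [3.038e-02, 2.083e-02, 1.042e-02]  ψ = [2, 1, 1]  (obs o_1=1)
t=2: δ = [1.899e-03, 1.055e-03, 2.532e-03]  ψ = [0, 0, 0]  (obs o_2=0)
t=3: δ = [3.165e-04, 7.033e-05, 1.582e-04]  ψ = [2, 2, 0]  (obs o_3=0)
t=4: δ = [1.978e-05, 1.099e-05, 2.637e-05]  ψ = [0, 0, 0]  (obs o_4=0)
backtrack: best end state = 2; path = [2, 0, 2, 0, 2]

path = [2, 0, 2, 0, 2]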